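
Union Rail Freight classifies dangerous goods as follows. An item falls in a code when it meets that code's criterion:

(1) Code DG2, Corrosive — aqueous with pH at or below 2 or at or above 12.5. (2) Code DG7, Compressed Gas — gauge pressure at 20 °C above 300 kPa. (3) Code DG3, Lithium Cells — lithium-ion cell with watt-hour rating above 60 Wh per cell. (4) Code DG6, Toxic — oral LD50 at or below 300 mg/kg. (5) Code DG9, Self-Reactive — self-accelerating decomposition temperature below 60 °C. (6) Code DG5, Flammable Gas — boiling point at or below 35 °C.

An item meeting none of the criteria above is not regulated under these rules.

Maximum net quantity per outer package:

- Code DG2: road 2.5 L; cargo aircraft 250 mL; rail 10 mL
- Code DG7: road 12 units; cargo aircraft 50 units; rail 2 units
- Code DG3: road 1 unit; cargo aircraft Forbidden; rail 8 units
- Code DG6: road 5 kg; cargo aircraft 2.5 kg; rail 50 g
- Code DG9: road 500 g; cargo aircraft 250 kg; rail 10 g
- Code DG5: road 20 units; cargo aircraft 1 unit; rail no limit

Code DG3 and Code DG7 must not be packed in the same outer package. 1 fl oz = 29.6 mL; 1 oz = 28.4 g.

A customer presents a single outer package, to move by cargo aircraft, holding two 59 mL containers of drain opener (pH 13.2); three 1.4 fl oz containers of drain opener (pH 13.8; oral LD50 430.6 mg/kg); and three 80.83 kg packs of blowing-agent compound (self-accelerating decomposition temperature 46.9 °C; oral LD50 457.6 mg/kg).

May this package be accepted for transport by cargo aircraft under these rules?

Yes

The drain opener has pH 13.2, which is ≥ 12.5, so it is Code DG2 (Corrosive).
Drain opener: pH 13.8 ≥ 12.5 → Code DG2 (Corrosive).
Blowing-agent compound: self-accelerating decomposition temperature 46.9 °C < 60 °C → Code DG9 (Self-Reactive).
Total Code DG2: (two 59 mL containers = 118 mL) + (three 1.4 fl oz containers = 124.32 mL) = 242.32 mL.
That is within the Code DG2 cargo aircraft limit of 250 mL.
Code DG9 quantity: three 80.83 kg packs = 242.49 kg.
242.49 kg is within the cargo aircraft limit of 250 kg for Code DG9.
The segregation rule (Code DG3 with Code DG7) does not apply to Code DG2 with Code DG9.
Every hazard code is within its cargo aircraft limit and no segregation rule is violated.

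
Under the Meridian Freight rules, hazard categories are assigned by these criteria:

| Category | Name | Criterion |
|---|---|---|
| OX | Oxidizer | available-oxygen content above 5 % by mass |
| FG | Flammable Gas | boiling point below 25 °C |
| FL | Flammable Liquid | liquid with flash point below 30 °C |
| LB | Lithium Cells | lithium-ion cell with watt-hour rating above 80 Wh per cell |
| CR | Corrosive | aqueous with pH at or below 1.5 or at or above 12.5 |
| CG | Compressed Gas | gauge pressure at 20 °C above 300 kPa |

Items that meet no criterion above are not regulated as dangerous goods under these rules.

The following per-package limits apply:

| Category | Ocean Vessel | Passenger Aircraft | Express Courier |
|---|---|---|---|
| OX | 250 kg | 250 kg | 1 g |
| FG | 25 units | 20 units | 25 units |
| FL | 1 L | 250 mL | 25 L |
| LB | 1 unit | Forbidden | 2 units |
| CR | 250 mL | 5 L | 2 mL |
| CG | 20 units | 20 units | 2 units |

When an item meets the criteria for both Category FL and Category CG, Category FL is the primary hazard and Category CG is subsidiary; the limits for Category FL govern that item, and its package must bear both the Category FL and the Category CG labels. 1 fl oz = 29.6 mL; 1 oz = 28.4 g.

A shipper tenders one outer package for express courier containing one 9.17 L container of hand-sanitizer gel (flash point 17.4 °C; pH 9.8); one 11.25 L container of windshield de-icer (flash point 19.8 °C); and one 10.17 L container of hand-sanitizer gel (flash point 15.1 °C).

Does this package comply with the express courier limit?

Hand-sanitizer gel: flash point 17.4 °C < 30 °C → Category FL (Flammable Liquid).
With flash point 19.8 °C (< 30 °C), the windshield de-icer falls in Category FL.
Hand-sanitizer gel: flash point 15.1 °C < 30 °C → Category FL (Flammable Liquid).
Total Category FL: 9.17 L + 11.25 L + 10.17 L = 30.59 L.
30.59 L exceeds the express courier limit of 25 L for Category FL.

No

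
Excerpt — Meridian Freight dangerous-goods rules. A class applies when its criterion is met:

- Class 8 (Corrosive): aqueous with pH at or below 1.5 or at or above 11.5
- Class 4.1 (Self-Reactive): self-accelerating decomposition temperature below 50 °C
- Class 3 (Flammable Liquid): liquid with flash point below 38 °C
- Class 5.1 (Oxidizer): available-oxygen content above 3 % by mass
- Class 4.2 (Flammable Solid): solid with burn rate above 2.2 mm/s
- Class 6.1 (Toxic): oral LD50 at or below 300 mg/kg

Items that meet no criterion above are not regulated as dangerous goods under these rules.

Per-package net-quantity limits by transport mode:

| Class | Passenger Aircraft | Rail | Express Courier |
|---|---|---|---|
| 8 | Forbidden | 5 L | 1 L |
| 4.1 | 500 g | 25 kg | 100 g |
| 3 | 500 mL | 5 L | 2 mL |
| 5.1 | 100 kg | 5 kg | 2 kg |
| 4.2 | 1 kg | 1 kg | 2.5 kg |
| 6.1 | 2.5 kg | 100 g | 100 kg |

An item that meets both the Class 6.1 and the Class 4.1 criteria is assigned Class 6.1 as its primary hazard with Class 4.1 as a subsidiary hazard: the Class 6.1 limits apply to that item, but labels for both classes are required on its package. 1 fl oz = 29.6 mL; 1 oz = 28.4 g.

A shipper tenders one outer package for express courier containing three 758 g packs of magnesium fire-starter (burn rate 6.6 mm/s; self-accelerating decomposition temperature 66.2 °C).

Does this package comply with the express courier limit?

Yes

With burn rate 6.6 mm/s (> 2.2 mm/s), the magnesium fire-starter falls in Class 4.2.
Class 4.2 quantity: three 758 g packs = 2.274 kg.
That is within the Class 4.2 express courier limit of 2.5 kg.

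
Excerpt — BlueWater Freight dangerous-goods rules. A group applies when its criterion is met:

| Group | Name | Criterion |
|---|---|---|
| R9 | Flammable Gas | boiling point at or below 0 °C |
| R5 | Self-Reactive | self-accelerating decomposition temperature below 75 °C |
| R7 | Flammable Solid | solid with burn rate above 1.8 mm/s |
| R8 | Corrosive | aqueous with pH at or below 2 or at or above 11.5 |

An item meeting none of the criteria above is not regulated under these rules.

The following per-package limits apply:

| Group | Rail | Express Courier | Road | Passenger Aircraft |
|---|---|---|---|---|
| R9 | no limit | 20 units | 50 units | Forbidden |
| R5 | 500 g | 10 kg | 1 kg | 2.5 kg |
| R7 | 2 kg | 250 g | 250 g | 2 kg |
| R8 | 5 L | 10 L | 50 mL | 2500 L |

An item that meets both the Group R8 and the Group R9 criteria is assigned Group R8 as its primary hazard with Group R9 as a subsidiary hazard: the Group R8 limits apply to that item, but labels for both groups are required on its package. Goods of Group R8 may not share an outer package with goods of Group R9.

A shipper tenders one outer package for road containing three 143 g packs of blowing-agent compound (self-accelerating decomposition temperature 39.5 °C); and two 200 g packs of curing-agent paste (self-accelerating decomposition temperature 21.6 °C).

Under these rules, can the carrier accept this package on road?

Yes

Self-accelerating decomposition temperature 39.5 °C meets the Group R5 criterion (Self-Reactive), so the blowing-agent compound is Group R5.
Self-accelerating decomposition temperature 21.6 °C meets the Group R5 criterion (Self-Reactive), so the curing-agent paste is Group R5.
Total Group R5: (three 143 g packs = 429 g) + (two 200 g packs = 400 g) = 829 g.
829 g ≤ 1 kg (road limit, Group R5) — within limit.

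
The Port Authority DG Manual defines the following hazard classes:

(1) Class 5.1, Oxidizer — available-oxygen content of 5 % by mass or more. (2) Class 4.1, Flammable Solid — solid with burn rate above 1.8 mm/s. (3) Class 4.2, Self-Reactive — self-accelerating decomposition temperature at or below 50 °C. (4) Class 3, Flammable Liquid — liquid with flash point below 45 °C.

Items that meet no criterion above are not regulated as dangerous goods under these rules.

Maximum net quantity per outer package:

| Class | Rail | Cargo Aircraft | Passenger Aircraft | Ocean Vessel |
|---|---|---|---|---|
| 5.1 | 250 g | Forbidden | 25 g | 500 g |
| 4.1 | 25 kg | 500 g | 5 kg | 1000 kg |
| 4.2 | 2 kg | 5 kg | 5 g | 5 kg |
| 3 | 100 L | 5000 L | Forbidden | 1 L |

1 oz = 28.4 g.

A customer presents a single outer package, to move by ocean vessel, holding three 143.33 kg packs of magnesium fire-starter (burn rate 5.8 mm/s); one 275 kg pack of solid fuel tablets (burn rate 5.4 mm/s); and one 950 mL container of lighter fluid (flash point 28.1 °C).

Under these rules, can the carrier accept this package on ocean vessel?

Yes

Magnesium fire-starter: burn rate 5.8 mm/s > 1.8 mm/s → Class 4.1 (Flammable Solid).
Solid fuel tablets: burn rate 5.4 mm/s > 1.8 mm/s → Class 4.1 (Flammable Solid).
The lighter fluid has flash point 28.1 °C, which is < 45 °C, so it is Class 3 (Flammable Liquid).
Total Class 4.1: (three 143.33 kg packs = 429.99 kg) + 275 kg = 704.99 kg.
704.99 kg is within the ocean vessel limit of 1000 kg for Class 4.1.
Class 3 quantity: 950 mL.
950 mL ≤ 1 L (ocean vessel limit, Class 3) — within limit.
Every hazard class is within its ocean vessel limit and no segregation rule is violated.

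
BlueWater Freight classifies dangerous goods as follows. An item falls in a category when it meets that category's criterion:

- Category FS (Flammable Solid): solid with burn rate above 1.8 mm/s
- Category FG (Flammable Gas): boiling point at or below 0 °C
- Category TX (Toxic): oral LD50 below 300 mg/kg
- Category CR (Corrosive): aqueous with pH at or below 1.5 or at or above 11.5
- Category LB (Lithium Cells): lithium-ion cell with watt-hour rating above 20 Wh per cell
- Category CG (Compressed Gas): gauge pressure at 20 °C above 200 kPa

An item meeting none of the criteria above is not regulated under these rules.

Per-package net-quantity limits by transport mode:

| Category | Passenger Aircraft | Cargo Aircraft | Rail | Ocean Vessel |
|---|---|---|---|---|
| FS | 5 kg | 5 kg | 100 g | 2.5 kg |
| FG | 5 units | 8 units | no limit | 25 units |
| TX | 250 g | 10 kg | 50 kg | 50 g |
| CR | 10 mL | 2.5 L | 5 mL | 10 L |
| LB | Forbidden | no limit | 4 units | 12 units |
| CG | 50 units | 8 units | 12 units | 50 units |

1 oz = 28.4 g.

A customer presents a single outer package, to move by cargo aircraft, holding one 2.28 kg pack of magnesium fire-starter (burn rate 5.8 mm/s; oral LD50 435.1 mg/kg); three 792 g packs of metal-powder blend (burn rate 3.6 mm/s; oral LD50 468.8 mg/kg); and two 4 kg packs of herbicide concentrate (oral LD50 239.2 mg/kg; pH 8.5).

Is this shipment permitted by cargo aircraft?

Yes

With burn rate 5.8 mm/s (> 1.8 mm/s), the magnesium fire-starter falls in Category FS.
Burn rate 3.6 mm/s meets the Category FS criterion (Flammable Solid), so the metal-powder blend is Category FS.
With oral LD50 239.2 mg/kg (< 300 mg/kg), the herbicide concentrate falls in Category TX.
Category FS net quantity: 2.28 kg + (three 792 g packs = 2.376 kg) = 4.656 kg.
4.656 kg ≤ 5 kg (cargo aircraft limit, Category FS) — within limit.
Category TX quantity: two 4 kg packs = 8 kg.
8 kg ≤ 10 kg (cargo aircraft limit, Category TX) — within limit.
Every hazard category is within its cargo aircraft limit and no segregation rule is violated.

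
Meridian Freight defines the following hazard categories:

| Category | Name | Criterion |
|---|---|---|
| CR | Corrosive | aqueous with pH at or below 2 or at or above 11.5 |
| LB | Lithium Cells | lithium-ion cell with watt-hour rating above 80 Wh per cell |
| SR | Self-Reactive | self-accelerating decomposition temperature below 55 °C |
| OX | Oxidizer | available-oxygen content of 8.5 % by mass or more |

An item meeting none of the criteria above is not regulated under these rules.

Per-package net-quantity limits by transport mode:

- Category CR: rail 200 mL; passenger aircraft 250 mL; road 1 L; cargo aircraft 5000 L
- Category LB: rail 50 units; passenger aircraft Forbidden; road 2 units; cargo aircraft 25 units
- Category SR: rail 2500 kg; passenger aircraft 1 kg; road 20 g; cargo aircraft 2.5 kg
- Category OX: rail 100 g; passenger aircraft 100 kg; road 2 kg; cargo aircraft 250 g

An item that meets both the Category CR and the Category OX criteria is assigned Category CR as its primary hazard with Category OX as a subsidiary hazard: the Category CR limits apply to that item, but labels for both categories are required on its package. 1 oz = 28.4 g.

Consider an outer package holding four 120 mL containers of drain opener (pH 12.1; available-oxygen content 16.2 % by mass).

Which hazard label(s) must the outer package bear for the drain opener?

Category CR and OX

The drain opener has pH 12.1, which is ≥ 11.5, so it is Category CR (Corrosive).
With available-oxygen content 16.2 % by mass (≥ 8.5 % by mass), the drain opener falls in Category OX.
By the precedence rule Category CR is primary and Category OX is subsidiary, and that rule requires both labels on the package.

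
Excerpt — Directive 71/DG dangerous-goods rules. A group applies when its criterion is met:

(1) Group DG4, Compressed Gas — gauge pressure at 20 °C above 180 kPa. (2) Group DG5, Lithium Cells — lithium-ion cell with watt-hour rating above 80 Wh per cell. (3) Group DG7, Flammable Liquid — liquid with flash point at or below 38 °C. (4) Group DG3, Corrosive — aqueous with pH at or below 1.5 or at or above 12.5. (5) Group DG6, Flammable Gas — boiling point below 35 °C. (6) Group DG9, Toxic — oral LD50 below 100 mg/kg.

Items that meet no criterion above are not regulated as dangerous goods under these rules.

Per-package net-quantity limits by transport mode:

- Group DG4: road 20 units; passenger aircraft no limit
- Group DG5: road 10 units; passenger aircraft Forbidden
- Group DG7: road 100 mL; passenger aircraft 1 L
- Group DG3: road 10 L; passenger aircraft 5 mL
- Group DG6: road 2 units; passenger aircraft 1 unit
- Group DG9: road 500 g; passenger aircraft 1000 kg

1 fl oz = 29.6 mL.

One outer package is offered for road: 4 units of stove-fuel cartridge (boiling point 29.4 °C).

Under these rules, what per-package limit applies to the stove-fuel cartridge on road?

2 units

The stove-fuel cartridge has boiling point 29.4 °C, which is < 35 °C, so it is Group DG6 (Flammable Gas).
The road limit for Group DG6 is 2 units.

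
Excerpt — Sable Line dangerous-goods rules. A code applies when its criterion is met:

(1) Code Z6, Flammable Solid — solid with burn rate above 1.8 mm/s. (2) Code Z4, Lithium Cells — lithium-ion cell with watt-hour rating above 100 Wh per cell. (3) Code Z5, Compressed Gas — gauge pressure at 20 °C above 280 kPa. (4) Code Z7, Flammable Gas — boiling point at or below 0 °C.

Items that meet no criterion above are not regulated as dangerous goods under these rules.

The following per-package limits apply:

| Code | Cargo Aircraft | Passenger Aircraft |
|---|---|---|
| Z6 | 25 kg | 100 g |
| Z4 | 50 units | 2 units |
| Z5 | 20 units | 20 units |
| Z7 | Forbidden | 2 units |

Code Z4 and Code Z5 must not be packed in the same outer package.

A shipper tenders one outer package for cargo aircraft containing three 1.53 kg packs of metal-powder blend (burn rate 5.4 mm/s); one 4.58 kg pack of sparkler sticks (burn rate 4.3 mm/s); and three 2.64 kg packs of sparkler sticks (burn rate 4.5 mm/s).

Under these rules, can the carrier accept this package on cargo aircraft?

Yes

The metal-powder blend has burn rate 5.4 mm/s, which is > 1.8 mm/s, so it is Code Z6 (Flammable Solid).
The sparkler sticks have burn rate 4.3 mm/s, which is > 1.8 mm/s, so they are Code Z6 (Flammable Solid).
With burn rate 4.5 mm/s (> 1.8 mm/s), the sparkler sticks fall in Code Z6.
Code Z6 net quantity: (three 1.53 kg packs = 4.59 kg) + 4.58 kg + (three 2.64 kg packs = 7.92 kg) = 17.09 kg.
17.09 kg ≤ 25 kg (cargo aircraft limit, Code Z6) — within limit.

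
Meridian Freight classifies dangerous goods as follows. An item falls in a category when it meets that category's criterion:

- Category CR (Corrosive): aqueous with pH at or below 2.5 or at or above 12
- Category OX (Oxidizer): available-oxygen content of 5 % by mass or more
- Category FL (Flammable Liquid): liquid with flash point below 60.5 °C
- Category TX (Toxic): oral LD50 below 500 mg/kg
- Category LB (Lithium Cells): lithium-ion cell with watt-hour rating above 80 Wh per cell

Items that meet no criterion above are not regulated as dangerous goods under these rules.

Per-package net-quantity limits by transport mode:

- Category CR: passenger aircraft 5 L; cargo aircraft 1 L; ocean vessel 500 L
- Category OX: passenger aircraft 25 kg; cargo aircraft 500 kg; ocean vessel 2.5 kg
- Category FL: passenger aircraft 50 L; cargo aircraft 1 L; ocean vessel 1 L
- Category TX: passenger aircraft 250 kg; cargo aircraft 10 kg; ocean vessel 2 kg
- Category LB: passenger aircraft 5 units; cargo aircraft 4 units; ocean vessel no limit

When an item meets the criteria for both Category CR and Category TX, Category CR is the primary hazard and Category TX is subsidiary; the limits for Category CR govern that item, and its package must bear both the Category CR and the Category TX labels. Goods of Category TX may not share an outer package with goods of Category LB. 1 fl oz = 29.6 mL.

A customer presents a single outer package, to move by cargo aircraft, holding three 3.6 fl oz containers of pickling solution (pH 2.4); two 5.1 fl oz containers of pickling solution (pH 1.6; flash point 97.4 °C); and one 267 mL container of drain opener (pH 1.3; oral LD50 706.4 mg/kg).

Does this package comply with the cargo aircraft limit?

With pH 2.4 (≤ 2.5), the pickling solution falls in Category CR.
Pickling solution: pH 1.6 ≤ 2.5 → Category CR (Corrosive).
Drain opener: pH 1.3 ≤ 2.5 → Category CR (Corrosive).
Total Category CR: (three 3.6 fl oz containers = 319.68 mL) + (two 5.1 fl oz containers = 301.92 mL) + 267 mL = 888.6 mL.
888.6 mL ≤ 1 L (cargo aircraft limit, Category CR) — within limit.

Yes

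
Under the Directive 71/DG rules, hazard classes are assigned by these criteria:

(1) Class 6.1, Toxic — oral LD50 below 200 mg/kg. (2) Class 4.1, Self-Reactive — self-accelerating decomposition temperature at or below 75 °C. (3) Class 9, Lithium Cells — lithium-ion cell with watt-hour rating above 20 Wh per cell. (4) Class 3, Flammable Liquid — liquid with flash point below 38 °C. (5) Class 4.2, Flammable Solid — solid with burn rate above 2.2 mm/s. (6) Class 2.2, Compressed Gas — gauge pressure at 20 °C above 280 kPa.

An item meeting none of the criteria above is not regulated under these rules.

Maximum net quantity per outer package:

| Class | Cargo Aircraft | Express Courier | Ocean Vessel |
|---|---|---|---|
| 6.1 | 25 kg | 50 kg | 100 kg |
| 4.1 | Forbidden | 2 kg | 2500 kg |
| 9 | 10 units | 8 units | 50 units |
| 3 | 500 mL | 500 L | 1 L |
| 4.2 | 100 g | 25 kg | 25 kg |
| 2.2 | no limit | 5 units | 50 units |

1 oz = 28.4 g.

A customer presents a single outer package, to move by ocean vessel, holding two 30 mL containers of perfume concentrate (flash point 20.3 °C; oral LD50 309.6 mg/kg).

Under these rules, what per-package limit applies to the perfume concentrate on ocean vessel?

Perfume concentrate: flash point 20.3 °C < 38 °C → Class 3 (Flammable Liquid).
The ocean vessel limit for Class 3 is 1 L.

1 L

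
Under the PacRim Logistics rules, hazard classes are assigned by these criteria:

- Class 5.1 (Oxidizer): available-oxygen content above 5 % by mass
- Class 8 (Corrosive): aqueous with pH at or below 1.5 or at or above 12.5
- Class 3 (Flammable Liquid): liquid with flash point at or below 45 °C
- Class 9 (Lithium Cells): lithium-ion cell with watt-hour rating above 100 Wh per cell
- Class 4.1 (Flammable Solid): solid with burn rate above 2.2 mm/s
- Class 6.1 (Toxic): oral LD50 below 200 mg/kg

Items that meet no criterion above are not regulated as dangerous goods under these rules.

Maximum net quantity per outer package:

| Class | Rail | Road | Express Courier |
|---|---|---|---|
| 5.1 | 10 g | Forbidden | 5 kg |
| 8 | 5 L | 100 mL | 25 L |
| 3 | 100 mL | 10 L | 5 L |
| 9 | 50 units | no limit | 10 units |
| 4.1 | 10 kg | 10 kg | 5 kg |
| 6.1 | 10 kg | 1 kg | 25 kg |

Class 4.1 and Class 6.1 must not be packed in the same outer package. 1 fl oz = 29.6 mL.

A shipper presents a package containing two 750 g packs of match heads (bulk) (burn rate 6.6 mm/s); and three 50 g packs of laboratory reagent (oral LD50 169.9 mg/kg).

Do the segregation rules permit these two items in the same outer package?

With burn rate 6.6 mm/s (> 2.2 mm/s), the match heads (bulk) fall in Class 4.1.
With oral LD50 169.9 mg/kg (< 200 mg/kg), the laboratory reagent falls in Class 6.1.
Class 4.1 and Class 6.1 may not share an outer package.

No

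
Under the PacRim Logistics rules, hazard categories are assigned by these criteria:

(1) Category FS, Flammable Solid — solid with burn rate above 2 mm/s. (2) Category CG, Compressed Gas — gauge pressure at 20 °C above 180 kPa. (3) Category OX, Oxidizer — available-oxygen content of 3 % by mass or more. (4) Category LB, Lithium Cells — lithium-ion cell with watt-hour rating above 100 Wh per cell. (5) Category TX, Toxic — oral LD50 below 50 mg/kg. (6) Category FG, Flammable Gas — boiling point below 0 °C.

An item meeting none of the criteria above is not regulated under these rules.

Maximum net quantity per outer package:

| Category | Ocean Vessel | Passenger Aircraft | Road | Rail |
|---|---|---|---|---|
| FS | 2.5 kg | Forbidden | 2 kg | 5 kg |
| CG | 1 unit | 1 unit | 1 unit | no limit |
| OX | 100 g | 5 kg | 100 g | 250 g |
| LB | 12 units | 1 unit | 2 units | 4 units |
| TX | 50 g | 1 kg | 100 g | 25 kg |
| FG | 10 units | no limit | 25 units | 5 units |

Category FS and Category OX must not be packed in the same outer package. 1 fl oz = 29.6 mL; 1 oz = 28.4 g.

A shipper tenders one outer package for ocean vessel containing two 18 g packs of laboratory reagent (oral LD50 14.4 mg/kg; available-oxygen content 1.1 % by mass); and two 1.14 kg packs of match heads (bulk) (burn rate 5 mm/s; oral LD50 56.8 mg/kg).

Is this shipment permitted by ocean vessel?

Yes

Oral LD50 14.4 mg/kg meets the Category TX criterion (Toxic), so the laboratory reagent is Category TX.
The match heads (bulk) have burn rate 5 mm/s, which is > 2 mm/s, so they are Category FS (Flammable Solid).
Category TX quantity: two 18 g packs = 36 g.
36 g is within the ocean vessel limit of 50 g for Category TX.
Category FS quantity: two 1.14 kg packs = 2.28 kg.
2.28 kg ≤ 2.5 kg (ocean vessel limit, Category FS) — within limit.
The segregation rule (Category FS with Category OX) does not apply to Category TX with Category FS.
Every hazard category is within its ocean vessel limit and no segregation rule is violated.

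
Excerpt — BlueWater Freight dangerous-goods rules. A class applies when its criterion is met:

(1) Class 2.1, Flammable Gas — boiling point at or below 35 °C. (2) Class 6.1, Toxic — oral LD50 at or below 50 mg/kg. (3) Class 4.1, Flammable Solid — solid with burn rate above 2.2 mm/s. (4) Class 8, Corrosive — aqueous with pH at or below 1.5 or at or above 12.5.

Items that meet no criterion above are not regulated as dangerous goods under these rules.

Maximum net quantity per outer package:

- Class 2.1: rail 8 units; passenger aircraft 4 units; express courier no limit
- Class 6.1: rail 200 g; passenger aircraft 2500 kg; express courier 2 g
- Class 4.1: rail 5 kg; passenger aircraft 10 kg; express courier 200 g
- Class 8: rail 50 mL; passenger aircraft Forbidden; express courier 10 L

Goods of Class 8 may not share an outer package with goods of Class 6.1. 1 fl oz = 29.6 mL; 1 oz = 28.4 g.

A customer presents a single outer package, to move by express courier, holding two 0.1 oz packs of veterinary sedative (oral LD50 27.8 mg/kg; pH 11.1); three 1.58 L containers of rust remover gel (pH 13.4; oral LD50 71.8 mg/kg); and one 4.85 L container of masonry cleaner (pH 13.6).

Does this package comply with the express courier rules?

Oral LD50 27.8 mg/kg meets the Class 6.1 criterion (Toxic), so the veterinary sedative is Class 6.1.
With pH 13.4 (≥ 12.5), the rust remover gel falls in Class 8.
pH 13.6 meets the Class 8 criterion (Corrosive), so the masonry cleaner is Class 8.
Total Class 8: (three 1.58 L containers = 4.74 L) + 4.85 L = 9.59 L.
9.59 L ≤ 10 L (express courier limit, Class 8) — within limit.
Class 6.1 quantity: two 0.1 oz packs = 5.68 g.
5.68 g exceeds the express courier limit of 2 g for Class 6.1.
Class 8 and Class 6.1 may not share an outer package.

No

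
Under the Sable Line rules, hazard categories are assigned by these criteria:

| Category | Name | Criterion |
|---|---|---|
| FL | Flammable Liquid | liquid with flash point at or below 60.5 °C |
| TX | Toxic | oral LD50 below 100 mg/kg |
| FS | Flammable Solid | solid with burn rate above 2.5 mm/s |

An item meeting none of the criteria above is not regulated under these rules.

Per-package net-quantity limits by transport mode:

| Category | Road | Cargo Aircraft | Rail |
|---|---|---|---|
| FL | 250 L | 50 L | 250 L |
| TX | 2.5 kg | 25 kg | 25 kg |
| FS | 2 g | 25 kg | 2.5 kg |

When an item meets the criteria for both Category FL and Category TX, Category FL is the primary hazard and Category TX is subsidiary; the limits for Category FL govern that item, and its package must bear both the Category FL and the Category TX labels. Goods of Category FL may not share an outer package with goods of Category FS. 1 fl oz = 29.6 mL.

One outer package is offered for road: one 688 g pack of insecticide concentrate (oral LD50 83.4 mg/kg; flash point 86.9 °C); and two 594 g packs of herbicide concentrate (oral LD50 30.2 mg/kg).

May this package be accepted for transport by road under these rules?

Insecticide concentrate: oral LD50 83.4 mg/kg < 100 mg/kg → Category TX (Toxic).
The herbicide concentrate has oral LD50 30.2 mg/kg, which is < 100 mg/kg, so it is Category TX (Toxic).
Total Category TX: 688 g + (two 594 g packs = 1.188 kg) = 1.876 kg.
1.876 kg is within the road limit of 2.5 kg for Category TX.

Yes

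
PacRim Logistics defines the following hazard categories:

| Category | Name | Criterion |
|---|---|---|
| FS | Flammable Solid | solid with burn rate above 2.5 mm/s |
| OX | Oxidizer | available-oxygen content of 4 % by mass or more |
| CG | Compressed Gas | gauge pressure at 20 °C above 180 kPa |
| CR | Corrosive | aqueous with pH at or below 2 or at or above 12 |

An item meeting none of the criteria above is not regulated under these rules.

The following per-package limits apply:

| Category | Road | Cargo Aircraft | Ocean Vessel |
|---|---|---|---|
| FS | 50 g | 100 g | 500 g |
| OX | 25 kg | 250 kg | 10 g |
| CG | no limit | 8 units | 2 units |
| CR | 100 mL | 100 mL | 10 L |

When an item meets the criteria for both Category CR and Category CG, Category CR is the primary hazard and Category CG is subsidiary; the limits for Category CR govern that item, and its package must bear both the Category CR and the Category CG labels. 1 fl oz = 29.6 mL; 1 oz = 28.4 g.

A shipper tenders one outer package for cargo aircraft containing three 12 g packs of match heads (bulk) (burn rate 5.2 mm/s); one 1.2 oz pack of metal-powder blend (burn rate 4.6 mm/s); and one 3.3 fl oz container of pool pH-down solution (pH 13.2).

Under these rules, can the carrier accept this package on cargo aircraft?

The match heads (bulk) have burn rate 5.2 mm/s, which is > 2.5 mm/s, so they are Category FS (Flammable Solid).
With burn rate 4.6 mm/s (> 2.5 mm/s), the metal-powder blend falls in Category FS.
With pH 13.2 (≥ 12), the pool pH-down solution falls in Category CR.
Total Category FS: (three 12 g packs = 36 g) + (one 1.2 oz pack = 34.08 g) = 70.08 g.
70.08 g ≤ 100 g (cargo aircraft limit, Category FS) — within limit.
Category CR quantity: one 3.3 fl oz container = 97.68 mL.
97.68 mL ≤ 100 mL (cargo aircraft limit, Category CR) — within limit.
Every hazard category is within its cargo aircraft limit and no segregation rule is violated.

Yes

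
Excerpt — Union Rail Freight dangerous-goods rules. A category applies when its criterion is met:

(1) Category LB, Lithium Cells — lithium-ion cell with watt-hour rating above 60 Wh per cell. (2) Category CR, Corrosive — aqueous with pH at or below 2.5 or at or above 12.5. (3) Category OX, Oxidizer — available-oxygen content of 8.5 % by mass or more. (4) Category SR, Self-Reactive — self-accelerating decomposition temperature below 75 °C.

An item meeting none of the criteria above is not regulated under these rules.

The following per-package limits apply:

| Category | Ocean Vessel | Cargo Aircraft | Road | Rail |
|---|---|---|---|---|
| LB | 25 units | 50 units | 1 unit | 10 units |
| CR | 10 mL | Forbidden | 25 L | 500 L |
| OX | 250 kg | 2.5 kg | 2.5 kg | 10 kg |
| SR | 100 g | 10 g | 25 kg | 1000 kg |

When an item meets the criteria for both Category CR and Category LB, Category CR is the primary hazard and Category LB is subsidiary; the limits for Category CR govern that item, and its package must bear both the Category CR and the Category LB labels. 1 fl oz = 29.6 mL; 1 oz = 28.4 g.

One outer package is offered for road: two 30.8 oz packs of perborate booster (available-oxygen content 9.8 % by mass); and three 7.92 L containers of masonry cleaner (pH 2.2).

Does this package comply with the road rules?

Available-oxygen content 9.8 % by mass meets the Category OX criterion (Oxidizer), so the perborate booster is Category OX.
The masonry cleaner has pH 2.2, which is ≤ 2.5, so it is Category CR (Corrosive).
Category OX quantity: two 30.8 oz packs = 1749.44 g.
That is within the Category OX road limit of 2.5 kg.
Category CR quantity: three 7.92 L containers = 23.76 L.
23.76 L is within the road limit of 25 L for Category CR.
Every hazard category is within its road limit and no segregation rule is violated.

Yes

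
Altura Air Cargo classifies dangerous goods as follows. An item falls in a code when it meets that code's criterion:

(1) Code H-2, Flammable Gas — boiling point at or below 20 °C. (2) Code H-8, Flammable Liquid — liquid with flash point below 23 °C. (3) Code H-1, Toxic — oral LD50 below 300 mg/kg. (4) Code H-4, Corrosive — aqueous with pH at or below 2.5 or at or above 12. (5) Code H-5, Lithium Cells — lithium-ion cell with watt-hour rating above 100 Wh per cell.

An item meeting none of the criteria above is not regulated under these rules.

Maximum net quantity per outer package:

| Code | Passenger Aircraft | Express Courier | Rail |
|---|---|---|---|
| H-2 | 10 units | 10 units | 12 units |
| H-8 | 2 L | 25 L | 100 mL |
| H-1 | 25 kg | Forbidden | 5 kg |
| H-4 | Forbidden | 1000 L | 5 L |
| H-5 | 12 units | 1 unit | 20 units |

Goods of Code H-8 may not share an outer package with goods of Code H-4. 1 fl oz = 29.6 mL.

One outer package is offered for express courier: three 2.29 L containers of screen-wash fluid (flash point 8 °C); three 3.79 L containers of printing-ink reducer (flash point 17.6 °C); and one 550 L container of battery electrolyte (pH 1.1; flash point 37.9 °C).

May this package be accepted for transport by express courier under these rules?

No

The screen-wash fluid has flash point 8 °C, which is < 23 °C, so it is Code H-8 (Flammable Liquid).
With flash point 17.6 °C (< 23 °C), the printing-ink reducer falls in Code H-8.
pH 1.1 meets the Code H-4 criterion (Corrosive), so the battery electrolyte is Code H-4.
Code H-8 net quantity: (three 2.29 L containers = 6.87 L) + (three 3.79 L containers = 11.37 L) = 18.24 L.
18.24 L ≤ 25 L (express courier limit, Code H-8) — within limit.
Code H-4 quantity: 550 L.
That is within the Code H-4 express courier limit of 1000 L.
Code H-8 and Code H-4 may not share an outer package.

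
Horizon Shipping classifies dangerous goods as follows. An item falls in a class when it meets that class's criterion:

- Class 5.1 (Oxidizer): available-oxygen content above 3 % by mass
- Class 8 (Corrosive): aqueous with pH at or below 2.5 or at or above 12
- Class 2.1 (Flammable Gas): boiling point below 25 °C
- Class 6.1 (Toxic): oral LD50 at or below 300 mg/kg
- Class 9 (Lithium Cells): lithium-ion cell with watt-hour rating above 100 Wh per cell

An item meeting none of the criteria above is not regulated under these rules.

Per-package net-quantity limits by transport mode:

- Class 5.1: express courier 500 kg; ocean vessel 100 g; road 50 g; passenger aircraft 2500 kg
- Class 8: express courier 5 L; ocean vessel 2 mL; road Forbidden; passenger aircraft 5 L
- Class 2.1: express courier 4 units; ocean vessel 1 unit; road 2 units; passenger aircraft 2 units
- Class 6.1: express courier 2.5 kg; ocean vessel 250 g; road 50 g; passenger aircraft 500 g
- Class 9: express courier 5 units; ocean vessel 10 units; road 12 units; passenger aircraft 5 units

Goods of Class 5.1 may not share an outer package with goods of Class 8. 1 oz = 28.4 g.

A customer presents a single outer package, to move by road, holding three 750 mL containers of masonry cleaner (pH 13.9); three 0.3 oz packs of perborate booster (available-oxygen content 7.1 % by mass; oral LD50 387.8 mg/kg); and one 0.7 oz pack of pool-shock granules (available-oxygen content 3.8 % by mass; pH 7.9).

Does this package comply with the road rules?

pH 13.9 meets the Class 8 criterion (Corrosive), so the masonry cleaner is Class 8.
Available-oxygen content 7.1 % by mass meets the Class 5.1 criterion (Oxidizer), so the perborate booster is Class 5.1.
With available-oxygen content 3.8 % by mass (> 3 % by mass), the pool-shock granules fall in Class 5.1.
Total Class 5.1: (three 0.3 oz packs = 25.56 g) + (one 0.7 oz pack = 19.88 g) = 45.44 g.
45.44 g ≤ 50 g (road limit, Class 5.1) — within limit.
Class 8 quantity: three 750 mL containers = 2.25 L.
By road, Class 8 is Forbidden regardless of quantity.
Class 5.1 and Class 8 may not share an outer package.

No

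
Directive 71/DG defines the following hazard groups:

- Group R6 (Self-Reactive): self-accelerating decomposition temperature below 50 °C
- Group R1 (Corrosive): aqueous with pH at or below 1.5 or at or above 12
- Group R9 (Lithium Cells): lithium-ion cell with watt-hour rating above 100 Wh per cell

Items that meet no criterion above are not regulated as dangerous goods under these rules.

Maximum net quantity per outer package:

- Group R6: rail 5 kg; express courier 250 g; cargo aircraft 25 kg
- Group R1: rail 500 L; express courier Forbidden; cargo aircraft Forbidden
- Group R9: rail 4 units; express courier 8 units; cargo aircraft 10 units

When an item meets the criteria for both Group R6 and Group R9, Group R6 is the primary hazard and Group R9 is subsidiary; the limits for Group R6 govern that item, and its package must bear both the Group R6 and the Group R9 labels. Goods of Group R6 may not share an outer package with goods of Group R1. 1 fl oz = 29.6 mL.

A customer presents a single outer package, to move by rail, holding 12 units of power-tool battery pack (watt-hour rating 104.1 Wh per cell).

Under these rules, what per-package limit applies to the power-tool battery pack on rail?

4 units

With watt-hour rating 104.1 Wh per cell (> 100 Wh per cell), the power-tool battery pack falls in Group R9.
The rail limit for Group R9 is 4 units.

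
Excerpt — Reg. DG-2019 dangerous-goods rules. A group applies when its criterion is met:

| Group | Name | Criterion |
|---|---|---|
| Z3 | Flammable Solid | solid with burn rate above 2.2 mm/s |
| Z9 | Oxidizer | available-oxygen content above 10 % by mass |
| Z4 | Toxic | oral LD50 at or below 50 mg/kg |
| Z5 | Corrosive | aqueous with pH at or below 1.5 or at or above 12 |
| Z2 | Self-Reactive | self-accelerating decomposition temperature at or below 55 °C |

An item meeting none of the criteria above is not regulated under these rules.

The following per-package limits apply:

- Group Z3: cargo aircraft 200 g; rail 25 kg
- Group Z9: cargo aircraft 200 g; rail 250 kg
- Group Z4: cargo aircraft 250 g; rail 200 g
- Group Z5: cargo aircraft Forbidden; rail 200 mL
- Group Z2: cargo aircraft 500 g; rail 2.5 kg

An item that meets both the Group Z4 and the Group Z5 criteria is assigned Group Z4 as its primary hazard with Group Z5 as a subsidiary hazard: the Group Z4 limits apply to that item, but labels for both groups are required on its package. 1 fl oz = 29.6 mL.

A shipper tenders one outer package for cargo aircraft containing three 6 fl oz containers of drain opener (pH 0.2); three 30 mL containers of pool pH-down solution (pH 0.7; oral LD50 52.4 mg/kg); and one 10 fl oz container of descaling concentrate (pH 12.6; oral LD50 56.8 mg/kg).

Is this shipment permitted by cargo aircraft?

No

The drain opener has pH 0.2, which is ≤ 1.5, so it is Group Z5 (Corrosive).
Pool pH-down solution: pH 0.7 ≤ 1.5 → Group Z5 (Corrosive).
With pH 12.6 (≥ 12), the descaling concentrate falls in Group Z5.
Total Group Z5: (three 6 fl oz containers = 532.8 mL) + (three 30 mL containers = 90 mL) + (one 10 fl oz container = 296 mL) = 918.8 mL.
Group Z5 is Forbidden by cargo aircraft.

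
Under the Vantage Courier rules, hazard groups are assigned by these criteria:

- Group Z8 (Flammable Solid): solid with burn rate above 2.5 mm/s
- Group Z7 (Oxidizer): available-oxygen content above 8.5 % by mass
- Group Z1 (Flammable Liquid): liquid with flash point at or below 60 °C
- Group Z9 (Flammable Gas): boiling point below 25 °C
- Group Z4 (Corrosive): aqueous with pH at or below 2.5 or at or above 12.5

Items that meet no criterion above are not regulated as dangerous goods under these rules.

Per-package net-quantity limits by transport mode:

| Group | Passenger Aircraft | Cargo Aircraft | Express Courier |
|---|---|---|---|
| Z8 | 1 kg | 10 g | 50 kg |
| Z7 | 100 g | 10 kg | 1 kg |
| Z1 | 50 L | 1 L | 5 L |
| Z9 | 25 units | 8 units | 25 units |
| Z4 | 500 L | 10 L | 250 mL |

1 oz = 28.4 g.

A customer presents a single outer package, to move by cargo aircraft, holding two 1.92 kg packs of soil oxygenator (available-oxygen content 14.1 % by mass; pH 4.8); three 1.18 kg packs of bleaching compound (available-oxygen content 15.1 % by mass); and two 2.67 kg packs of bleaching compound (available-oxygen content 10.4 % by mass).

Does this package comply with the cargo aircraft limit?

The soil oxygenator has available-oxygen content 14.1 % by mass, which is > 8.5 % by mass, so it is Group Z7 (Oxidizer).
Available-oxygen content 15.1 % by mass meets the Group Z7 criterion (Oxidizer), so the bleaching compound is Group Z7.
The bleaching compound has available-oxygen content 10.4 % by mass, which is > 8.5 % by mass, so it is Group Z7 (Oxidizer).
Group Z7 net quantity: (two 1.92 kg packs = 3.84 kg) + (three 1.18 kg packs = 3.54 kg) + (two 2.67 kg packs = 5.34 kg) = 12.72 kg.
That exceeds the Group Z7 cargo aircraft limit of 10 kg.

No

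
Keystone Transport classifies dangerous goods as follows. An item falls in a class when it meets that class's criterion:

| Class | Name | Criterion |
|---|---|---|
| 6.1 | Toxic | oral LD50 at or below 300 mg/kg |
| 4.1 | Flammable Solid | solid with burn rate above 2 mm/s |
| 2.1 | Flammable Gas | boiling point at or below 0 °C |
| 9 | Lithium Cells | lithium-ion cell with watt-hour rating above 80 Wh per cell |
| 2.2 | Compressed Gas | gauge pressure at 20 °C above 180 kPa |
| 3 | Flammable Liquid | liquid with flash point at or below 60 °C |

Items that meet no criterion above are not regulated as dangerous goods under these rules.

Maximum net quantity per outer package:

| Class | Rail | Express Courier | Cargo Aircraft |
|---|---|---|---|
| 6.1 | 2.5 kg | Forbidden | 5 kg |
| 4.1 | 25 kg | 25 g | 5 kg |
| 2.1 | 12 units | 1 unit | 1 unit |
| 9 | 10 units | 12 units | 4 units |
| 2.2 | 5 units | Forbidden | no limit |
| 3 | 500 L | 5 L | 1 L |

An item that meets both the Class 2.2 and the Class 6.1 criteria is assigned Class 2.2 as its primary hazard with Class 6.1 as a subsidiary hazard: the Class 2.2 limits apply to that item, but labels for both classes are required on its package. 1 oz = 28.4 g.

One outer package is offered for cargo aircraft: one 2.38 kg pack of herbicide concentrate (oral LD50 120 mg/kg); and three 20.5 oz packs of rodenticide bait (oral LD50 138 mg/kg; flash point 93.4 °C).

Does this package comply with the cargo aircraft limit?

Yes

Oral LD50 120 mg/kg meets the Class 6.1 criterion (Toxic), so the herbicide concentrate is Class 6.1.
Rodenticide bait: oral LD50 138 mg/kg ≤ 300 mg/kg → Class 6.1 (Toxic).
Class 6.1 net quantity: 2.38 kg + (three 20.5 oz packs = 1746.6 g) = 4126.6 g.
4126.6 g ≤ 5 kg (cargo aircraft limit, Class 6.1) — within limit.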